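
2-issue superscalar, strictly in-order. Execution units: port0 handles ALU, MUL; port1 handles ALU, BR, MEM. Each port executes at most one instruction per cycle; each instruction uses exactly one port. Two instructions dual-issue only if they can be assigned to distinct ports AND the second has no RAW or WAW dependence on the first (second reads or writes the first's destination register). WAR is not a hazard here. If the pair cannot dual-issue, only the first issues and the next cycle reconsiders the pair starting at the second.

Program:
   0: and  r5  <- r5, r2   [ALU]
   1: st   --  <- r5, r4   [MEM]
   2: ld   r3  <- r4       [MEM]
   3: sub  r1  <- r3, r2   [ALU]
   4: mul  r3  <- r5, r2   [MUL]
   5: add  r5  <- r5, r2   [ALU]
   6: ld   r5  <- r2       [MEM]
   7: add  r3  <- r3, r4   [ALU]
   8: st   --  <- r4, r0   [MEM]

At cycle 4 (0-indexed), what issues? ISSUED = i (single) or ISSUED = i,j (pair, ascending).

c0: i0 and  RAW r5
c1: i1 st  no-port MEM/MEM
c2: i2 ld  RAW r3
c3: i3,i4 sub/mul  dual
c4: i5 add  WAW r5
c5: i6,i7 ld/add  dual
c6: i8 st  tail

ISSUED = 5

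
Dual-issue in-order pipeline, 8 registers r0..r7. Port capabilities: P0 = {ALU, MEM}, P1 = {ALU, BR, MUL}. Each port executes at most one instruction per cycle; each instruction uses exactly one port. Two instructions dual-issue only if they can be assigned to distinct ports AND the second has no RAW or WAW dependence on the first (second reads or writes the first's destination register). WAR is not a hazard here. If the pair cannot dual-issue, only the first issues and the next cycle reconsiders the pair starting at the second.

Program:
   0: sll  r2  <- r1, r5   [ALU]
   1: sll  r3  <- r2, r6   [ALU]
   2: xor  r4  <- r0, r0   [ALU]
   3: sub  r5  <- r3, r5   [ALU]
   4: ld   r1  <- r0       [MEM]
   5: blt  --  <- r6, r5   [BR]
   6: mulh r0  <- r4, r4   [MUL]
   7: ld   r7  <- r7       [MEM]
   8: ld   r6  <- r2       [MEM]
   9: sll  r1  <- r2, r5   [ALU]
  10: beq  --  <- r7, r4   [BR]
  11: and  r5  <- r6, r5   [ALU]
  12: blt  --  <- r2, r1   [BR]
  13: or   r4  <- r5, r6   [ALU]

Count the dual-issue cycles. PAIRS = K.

PAIRS = 6

t=0 i0:sll ; RAW r2
t=1 i1+i2:sll/xor ; dual
t=2 i3+i4:sub/ld ; dual
t=3 i5:blt ; no-port BR/MUL
t=4 i6+i7:mulh/ld ; dual
t=5 i8+i9:ld/sll ; dual
t=6 i10+i11:beq/and ; dual
t=7 i12+i13:blt/or ; dual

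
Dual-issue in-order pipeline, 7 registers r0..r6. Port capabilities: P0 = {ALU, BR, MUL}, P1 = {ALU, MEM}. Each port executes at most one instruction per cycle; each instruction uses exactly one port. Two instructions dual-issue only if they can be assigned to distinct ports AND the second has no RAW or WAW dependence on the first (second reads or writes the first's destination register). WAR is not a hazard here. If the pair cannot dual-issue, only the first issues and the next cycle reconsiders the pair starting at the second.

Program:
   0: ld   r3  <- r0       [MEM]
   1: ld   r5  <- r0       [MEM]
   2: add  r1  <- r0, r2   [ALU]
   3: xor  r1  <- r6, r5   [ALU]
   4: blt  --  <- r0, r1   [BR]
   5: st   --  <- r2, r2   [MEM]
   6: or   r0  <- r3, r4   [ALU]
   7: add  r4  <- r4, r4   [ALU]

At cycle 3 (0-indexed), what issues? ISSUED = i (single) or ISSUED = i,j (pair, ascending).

[0] i0  ld  -- no-port MEM/MEM
[1] i1/i2  ld add  -- pair
[2] i3  xor  -- RAW r1
[3] i4/i5  blt st  -- pair
[4] i6/i7  or add  -- pair

ISSUED = 4,5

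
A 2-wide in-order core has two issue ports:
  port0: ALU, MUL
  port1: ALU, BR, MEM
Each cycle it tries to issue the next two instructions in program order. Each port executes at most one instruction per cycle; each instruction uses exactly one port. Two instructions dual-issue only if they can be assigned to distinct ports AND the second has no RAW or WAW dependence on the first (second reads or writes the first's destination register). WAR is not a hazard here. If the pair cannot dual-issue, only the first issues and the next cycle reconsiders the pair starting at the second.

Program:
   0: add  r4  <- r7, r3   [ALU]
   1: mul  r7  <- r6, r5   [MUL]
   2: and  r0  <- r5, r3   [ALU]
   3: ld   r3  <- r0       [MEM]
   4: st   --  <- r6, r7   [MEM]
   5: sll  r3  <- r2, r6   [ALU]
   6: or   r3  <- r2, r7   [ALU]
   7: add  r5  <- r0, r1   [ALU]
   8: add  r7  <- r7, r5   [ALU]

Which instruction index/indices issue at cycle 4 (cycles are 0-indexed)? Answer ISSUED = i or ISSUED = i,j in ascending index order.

ISSUED = 6,7

c0: i0,i1 add;mul  dual
c1: i2 and  RAW r0
c2: i3 ld  no-port MEM/MEM
c3: i4,i5 st;sll  dual
c4: i6,i7 or;add  dual
c5: i8 add  tail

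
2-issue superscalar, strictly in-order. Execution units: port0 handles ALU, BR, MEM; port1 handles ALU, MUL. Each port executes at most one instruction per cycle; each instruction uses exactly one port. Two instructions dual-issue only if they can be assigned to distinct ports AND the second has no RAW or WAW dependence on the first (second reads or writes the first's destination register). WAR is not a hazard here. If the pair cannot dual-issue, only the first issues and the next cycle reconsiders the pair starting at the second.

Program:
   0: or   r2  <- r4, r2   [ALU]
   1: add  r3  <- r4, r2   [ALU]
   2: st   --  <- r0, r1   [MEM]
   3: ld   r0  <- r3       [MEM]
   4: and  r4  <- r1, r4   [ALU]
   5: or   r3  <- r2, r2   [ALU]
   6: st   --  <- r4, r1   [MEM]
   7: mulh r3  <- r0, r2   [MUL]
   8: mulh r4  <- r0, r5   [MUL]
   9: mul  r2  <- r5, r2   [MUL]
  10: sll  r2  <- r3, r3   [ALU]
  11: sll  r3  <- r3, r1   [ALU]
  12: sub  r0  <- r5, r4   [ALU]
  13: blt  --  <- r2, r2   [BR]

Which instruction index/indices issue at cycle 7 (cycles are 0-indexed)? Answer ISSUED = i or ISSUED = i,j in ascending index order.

ISSUED = 10,11

0. or @i0  | RAW r2
1. add;st @i1/i2  | 2-wide
2. ld;and @i3/i4  | 2-wide
3. or;st @i5/i6  | 2-wide
4. mulh @i7  | no-port MUL/MUL
5. mulh @i8  | no-port MUL/MUL
6. mul @i9  | WAW r2
7. sll;sll @i10/i11  | 2-wide
8. sub;blt @i12/i13  | 2-wide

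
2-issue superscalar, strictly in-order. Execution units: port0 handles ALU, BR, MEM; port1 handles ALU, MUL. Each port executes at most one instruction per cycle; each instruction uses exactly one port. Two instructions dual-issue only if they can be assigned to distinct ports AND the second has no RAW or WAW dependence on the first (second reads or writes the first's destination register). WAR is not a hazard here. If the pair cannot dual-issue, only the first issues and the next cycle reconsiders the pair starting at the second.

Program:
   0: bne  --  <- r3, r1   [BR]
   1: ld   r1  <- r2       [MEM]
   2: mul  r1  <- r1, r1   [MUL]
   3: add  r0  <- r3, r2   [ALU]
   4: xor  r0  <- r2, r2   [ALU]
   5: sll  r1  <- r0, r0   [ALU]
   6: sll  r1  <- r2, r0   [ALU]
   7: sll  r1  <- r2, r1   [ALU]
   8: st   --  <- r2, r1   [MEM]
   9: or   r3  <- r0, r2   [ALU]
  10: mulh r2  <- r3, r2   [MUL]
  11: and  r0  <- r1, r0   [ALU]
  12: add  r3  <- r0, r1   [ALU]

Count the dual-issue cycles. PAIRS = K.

c0: i0 bne  no-port BR/MEM
c1: i1 ld  RAW+WAW r1
c2: i2&i3 mul+add  dual
c3: i4 xor  RAW r0
c4: i5 sll  WAW r1
c5: i6 sll  RAW+WAW r1
c6: i7 sll  RAW r1
c7: i8&i9 st+or  dual
c8: i10&i11 mulh+and  dual
c9: i12 add  tail

PAIRS = 3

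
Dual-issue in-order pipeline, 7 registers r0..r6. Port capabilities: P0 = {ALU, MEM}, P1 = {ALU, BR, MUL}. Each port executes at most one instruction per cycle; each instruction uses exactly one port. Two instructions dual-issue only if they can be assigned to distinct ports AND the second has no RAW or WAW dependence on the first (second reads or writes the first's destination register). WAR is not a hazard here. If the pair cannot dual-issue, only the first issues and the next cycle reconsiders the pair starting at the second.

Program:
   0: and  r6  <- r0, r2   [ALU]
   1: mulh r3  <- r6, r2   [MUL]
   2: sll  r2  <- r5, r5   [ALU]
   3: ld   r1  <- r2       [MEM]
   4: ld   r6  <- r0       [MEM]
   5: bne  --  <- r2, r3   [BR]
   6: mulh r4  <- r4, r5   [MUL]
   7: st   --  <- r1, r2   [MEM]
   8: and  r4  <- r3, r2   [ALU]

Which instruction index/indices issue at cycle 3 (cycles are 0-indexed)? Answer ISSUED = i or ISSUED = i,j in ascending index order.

ISSUED = 4,5

[0] i0  and.ALU  -- RAW r6
[1] i1+i2  mulh.MUL+sll.ALU  -- dual
[2] i3  ld.MEM  -- no-port MEM/MEM
[3] i4+i5  ld.MEM+bne.BR  -- dual
[4] i6+i7  mulh.MUL+st.MEM  -- dual
[5] i8  and.ALU  -- tail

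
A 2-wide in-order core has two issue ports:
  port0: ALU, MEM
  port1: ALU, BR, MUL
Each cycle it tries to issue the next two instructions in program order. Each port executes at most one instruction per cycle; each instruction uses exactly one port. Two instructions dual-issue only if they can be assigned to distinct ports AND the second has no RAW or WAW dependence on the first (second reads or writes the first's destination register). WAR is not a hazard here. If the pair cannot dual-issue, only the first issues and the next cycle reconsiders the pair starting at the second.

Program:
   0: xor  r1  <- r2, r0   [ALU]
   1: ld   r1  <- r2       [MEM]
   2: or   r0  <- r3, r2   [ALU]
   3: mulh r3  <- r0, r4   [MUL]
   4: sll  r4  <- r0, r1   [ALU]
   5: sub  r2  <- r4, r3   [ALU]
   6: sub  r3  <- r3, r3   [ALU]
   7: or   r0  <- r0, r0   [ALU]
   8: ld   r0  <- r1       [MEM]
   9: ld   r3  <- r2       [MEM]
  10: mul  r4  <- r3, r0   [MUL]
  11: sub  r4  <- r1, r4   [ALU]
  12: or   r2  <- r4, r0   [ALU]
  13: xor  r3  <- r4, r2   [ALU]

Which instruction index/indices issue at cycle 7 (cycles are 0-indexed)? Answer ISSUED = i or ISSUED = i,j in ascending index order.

ISSUED = 10

#0 head=0: xor.ALU i0 WAW r1
#1 head=1: ld.MEM/or.ALU i1&i2 2-wide
#2 head=3: mulh.MUL/sll.ALU i3&i4 2-wide
#3 head=5: sub.ALU/sub.ALU i5&i6 2-wide
#4 head=7: or.ALU i7 WAW r0
#5 head=8: ld.MEM i8 no-port MEM/MEM
#6 head=9: ld.MEM i9 RAW r3
#7 head=10: mul.MUL i10 RAW+WAW r4
#8 head=11: sub.ALU i11 RAW r4
#9 head=12: or.ALU i12 RAW r2
#10 head=13: xor.ALU i13 tail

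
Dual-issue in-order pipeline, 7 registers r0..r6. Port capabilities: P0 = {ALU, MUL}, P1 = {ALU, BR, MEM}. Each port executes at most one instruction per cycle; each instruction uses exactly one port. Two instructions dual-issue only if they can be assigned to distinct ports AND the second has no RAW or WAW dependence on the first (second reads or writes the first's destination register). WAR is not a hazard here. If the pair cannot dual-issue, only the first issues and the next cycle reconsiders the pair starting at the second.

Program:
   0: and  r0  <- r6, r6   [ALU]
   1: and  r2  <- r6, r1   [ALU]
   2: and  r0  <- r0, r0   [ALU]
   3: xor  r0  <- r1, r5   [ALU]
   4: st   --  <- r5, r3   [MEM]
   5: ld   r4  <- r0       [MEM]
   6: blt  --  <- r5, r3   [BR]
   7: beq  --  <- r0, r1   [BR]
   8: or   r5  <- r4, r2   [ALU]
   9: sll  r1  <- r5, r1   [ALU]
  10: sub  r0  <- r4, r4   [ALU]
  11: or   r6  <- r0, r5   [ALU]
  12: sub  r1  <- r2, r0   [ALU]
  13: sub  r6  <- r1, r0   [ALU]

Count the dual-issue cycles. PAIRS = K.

  cy0 -> i0,i1 (and/and) dual
  cy1 -> i2 (and) WAW r0
  cy2 -> i3,i4 (xor/st) dual
  cy3 -> i5 (ld) no-port MEM/BR
  cy4 -> i6 (blt) no-port BR/BR
  cy5 -> i7,i8 (beq/or) dual
  cy6 -> i9,i10 (sll/sub) dual
  cy7 -> i11,i12 (or/sub) dual
  cy8 -> i13 (sub) tail

PAIRS = 5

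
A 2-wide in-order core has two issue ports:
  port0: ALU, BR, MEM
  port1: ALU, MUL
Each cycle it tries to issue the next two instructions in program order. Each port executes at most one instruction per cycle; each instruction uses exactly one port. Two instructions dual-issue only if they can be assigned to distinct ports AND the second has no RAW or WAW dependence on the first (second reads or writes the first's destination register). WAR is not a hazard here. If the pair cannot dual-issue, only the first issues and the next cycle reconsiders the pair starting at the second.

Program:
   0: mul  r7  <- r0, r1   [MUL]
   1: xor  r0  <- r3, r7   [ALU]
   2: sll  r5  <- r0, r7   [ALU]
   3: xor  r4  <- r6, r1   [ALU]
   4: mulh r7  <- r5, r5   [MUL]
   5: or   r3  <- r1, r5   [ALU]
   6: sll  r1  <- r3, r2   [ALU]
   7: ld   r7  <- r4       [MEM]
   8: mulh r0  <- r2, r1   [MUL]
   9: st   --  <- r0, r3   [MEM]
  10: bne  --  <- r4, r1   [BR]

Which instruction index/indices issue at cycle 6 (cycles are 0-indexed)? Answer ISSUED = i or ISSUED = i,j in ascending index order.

#0 head=0: mul i0 RAW r7
#1 head=1: xor i1 RAW r0
#2 head=2: sll;xor i2+i3 pair
#3 head=4: mulh;or i4+i5 pair
#4 head=6: sll;ld i6+i7 pair
#5 head=8: mulh i8 RAW r0
#6 head=9: st i9 no-port MEM/BR
#7 head=10: bne i10 tail

ISSUED = 9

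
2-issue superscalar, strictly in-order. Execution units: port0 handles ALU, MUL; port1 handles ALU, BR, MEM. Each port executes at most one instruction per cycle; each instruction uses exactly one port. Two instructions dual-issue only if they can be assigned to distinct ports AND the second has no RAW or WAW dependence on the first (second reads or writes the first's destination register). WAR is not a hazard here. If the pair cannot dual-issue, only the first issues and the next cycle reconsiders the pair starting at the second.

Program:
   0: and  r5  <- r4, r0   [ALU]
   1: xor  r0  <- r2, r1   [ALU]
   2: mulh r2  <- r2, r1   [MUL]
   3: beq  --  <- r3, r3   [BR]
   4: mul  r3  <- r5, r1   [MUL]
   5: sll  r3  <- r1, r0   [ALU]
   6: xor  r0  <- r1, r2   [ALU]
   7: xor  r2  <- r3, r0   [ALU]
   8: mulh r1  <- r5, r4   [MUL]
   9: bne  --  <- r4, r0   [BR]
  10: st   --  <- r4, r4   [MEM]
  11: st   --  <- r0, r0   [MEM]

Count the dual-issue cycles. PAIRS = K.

PAIRS = 4

#0 head=0: and.ALU xor.ALU i0+i1 dual
#1 head=2: mulh.MUL beq.BR i2+i3 dual
#2 head=4: mul.MUL i4 WAW r3
#3 head=5: sll.ALU xor.ALU i5+i6 dual
#4 head=7: xor.ALU mulh.MUL i7+i8 dual
#5 head=9: bne.BR i9 no-port BR/MEM
#6 head=10: st.MEM i10 no-port MEM/MEM
#7 head=11: st.MEM i11 tail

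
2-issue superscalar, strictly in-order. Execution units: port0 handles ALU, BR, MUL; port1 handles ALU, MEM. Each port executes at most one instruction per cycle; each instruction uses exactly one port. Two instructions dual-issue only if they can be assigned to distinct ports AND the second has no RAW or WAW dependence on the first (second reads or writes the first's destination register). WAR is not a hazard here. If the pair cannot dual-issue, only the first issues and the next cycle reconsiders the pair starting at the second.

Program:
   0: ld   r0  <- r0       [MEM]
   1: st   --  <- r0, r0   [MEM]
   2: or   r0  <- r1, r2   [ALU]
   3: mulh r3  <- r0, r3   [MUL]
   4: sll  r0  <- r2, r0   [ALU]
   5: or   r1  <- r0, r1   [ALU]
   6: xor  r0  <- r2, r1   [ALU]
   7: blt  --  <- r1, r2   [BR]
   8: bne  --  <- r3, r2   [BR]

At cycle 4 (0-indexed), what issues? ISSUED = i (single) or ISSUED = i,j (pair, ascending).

t=0 i0:ld ; no-port MEM/MEM
t=1 i1/i2:st+or ; dual
t=2 i3/i4:mulh+sll ; dual
t=3 i5:or ; RAW r1
t=4 i6/i7:xor+blt ; dual
t=5 i8:bne ; tail

ISSUED = 6,7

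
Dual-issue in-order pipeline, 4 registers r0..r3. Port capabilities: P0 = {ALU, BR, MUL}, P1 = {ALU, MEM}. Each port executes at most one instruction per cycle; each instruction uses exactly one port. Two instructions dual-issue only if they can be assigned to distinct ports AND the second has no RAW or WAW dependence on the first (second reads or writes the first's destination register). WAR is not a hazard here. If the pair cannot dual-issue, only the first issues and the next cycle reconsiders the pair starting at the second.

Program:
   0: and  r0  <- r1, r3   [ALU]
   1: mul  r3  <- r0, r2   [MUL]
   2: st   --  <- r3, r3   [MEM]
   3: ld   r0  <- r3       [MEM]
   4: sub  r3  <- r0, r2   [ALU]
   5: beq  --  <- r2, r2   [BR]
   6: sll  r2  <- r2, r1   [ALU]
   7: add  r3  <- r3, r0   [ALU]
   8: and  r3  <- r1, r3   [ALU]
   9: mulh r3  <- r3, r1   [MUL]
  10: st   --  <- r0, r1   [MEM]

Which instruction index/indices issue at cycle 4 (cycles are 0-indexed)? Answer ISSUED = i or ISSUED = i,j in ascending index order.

ISSUED = 4,5

[0] i0  and.ALU  -- RAW r0
[1] i1  mul.MUL  -- RAW r3
[2] i2  st.MEM  -- no-port MEM/MEM
[3] i3  ld.MEM  -- RAW r0
[4] i4,i5  sub.ALU/beq.BR  -- 2-wide
[5] i6,i7  sll.ALU/add.ALU  -- 2-wide
[6] i8  and.ALU  -- RAW+WAW r3
[7] i9,i10  mulh.MUL/st.MEM  -- 2-wide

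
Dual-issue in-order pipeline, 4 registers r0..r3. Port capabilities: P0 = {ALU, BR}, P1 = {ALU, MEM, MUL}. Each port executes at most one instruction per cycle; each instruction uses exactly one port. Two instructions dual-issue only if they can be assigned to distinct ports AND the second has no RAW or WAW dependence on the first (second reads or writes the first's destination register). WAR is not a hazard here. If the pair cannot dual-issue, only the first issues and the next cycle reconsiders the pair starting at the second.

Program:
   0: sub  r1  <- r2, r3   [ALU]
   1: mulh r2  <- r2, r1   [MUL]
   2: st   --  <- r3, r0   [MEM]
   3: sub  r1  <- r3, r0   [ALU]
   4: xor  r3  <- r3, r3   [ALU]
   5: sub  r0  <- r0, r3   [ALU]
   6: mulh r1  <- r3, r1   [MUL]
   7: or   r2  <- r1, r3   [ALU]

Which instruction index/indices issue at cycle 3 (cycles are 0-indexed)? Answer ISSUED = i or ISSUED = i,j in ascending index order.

ISSUED = 4

0. sub.ALU @i0  | RAW r1
1. mulh.MUL @i1  | no-port MUL/MEM
2. st.MEM/sub.ALU @i2,i3  | pair
3. xor.ALU @i4  | RAW r3
4. sub.ALU/mulh.MUL @i5,i6  | pair
5. or.ALU @i7  | tail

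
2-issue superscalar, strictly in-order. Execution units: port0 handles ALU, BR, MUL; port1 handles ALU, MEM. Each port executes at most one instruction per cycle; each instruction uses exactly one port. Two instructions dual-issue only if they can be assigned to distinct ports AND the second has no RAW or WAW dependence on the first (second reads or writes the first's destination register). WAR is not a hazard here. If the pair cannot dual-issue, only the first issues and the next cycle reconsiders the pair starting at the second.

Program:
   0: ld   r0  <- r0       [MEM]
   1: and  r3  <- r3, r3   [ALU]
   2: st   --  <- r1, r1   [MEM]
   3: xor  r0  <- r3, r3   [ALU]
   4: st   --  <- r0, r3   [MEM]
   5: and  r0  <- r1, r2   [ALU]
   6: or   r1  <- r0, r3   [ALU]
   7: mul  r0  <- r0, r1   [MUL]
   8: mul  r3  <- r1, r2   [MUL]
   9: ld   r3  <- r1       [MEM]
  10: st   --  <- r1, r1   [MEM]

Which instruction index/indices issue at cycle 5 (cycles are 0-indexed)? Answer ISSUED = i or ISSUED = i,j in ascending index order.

ISSUED = 8

0. ld/and @i0/i1  | 2-wide
1. st/xor @i2/i3  | 2-wide
2. st/and @i4/i5  | 2-wide
3. or @i6  | RAW r1
4. mul @i7  | no-port MUL/MUL
5. mul @i8  | WAW r3
6. ld @i9  | no-port MEM/MEM
7. st @i10  | tail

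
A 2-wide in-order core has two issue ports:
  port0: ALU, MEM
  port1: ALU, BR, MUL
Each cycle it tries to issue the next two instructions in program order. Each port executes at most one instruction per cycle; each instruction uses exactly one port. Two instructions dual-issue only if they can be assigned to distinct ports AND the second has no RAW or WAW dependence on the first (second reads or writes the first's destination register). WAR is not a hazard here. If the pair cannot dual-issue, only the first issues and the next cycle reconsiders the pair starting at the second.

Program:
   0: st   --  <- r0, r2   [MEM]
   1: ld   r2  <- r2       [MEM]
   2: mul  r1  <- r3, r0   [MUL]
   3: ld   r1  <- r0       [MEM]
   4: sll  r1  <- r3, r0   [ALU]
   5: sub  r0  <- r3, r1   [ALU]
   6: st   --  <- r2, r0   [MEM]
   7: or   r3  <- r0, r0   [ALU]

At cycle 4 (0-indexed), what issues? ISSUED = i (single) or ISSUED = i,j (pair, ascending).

0. st.MEM @i0  | no-port MEM/MEM
1. ld.MEM/mul.MUL @i1+i2  | pair
2. ld.MEM @i3  | WAW r1
3. sll.ALU @i4  | RAW r1
4. sub.ALU @i5  | RAW r0
5. st.MEM/or.ALU @i6+i7  | pair

ISSUED = 5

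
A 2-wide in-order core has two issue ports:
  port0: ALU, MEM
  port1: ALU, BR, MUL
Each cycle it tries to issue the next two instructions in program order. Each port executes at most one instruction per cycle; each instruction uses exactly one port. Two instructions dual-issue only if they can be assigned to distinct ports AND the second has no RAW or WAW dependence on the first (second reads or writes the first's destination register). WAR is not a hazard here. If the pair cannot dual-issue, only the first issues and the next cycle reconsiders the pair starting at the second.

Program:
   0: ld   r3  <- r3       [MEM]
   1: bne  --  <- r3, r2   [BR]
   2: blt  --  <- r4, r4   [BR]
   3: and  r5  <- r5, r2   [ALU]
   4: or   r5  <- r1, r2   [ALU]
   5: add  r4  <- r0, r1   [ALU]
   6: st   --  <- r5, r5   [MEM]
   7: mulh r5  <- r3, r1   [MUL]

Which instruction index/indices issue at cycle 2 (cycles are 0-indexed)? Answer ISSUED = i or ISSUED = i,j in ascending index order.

c0: i0 ld.MEM  RAW r3
c1: i1 bne.BR  no-port BR/BR
c2: i2&i3 blt.BR;and.ALU  pair
c3: i4&i5 or.ALU;add.ALU  pair
c4: i6&i7 st.MEM;mulh.MUL  pair

ISSUED = 2,3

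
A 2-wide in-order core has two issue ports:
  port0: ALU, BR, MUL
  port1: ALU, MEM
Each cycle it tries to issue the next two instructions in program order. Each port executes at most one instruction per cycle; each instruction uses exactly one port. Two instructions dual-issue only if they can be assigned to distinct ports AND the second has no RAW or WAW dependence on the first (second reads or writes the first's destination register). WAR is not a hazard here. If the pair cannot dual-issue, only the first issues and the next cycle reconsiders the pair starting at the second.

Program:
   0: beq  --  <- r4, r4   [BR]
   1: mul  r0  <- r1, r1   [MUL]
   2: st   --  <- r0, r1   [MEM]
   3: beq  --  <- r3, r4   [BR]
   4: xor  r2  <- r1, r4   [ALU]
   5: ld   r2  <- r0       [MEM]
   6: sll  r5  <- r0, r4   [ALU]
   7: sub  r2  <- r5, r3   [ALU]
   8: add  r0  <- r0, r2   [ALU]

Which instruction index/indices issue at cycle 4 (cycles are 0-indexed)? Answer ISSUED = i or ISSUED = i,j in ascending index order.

ISSUED = 5,6

[0] i0  beq  -- no-port BR/MUL
[1] i1  mul  -- RAW r0
[2] i2+i3  st/beq  -- pair
[3] i4  xor  -- WAW r2
[4] i5+i6  ld/sll  -- pair
[5] i7  sub  -- RAW r2
[6] i8  add  -- tail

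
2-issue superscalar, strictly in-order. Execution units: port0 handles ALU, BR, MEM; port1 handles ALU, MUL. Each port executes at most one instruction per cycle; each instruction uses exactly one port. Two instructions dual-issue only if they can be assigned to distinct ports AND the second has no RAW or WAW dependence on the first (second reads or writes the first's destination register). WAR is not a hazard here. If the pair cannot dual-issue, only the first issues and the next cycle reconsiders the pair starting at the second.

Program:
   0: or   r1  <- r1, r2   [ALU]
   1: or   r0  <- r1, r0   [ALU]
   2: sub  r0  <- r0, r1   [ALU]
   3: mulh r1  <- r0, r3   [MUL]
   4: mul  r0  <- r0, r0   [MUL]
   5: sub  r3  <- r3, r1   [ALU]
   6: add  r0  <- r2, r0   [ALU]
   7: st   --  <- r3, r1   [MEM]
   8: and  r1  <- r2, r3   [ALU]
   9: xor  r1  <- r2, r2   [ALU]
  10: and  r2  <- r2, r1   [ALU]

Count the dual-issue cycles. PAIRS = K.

#0 head=0: or i0 RAW r1
#1 head=1: or i1 RAW+WAW r0
#2 head=2: sub i2 RAW r0
#3 head=3: mulh i3 no-port MUL/MUL
#4 head=4: mul sub i4/i5 pair
#5 head=6: add st i6/i7 pair
#6 head=8: and i8 WAW r1
#7 head=9: xor i9 RAW r1
#8 head=10: and i10 tail

PAIRS = 2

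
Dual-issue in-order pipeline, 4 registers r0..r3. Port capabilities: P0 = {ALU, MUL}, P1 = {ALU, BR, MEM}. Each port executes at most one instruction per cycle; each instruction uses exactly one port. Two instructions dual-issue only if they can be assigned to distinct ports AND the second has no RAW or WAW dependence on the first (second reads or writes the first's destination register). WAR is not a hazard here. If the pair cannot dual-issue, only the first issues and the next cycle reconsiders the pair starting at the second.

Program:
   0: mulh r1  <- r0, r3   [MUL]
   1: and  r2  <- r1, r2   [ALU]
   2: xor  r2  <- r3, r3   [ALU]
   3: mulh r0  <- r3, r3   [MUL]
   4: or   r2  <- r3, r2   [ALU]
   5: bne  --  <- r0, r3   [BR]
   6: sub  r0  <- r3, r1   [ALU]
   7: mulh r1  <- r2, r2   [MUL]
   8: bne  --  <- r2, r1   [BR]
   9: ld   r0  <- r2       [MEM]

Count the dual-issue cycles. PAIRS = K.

0. mulh.MUL @i0  | RAW r1
1. and.ALU @i1  | WAW r2
2. xor.ALU+mulh.MUL @i2+i3  | pair
3. or.ALU+bne.BR @i4+i5  | pair
4. sub.ALU+mulh.MUL @i6+i7  | pair
5. bne.BR @i8  | no-port BR/MEM
6. ld.MEM @i9  | tail

PAIRS = 3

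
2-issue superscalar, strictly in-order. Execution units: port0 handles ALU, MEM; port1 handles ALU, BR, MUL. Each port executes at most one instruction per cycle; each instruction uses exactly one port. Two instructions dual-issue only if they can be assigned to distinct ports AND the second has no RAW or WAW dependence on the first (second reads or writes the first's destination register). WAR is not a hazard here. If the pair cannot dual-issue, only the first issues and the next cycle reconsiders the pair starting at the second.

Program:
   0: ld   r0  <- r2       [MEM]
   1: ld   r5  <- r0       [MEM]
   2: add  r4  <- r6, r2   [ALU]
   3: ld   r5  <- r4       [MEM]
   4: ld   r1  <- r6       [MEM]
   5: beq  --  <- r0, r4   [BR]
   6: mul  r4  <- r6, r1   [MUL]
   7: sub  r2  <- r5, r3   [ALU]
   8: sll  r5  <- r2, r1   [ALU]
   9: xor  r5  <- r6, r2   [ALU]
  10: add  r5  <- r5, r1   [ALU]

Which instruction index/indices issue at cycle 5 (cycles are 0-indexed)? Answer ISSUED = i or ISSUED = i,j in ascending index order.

#0 head=0: ld i0 no-port MEM/MEM
#1 head=1: ld/add i1+i2 dual
#2 head=3: ld i3 no-port MEM/MEM
#3 head=4: ld/beq i4+i5 dual
#4 head=6: mul/sub i6+i7 dual
#5 head=8: sll i8 WAW r5
#6 head=9: xor i9 RAW+WAW r5
#7 head=10: add i10 tail

ISSUED = 8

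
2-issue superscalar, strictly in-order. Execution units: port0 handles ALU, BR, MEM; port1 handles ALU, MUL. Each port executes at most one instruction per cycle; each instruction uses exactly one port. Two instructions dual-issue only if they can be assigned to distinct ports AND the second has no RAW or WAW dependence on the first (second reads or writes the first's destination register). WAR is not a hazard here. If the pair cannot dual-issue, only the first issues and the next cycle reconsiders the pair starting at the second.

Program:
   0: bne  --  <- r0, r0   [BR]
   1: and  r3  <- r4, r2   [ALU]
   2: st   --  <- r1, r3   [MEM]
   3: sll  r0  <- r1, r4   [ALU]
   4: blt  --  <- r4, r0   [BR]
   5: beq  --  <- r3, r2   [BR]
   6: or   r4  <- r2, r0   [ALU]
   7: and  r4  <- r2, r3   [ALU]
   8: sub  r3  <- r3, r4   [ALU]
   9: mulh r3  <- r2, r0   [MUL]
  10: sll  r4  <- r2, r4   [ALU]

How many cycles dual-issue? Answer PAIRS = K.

PAIRS = 4

0. bne.BR;and.ALU @i0/i1  | 2-wide
1. st.MEM;sll.ALU @i2/i3  | 2-wide
2. blt.BR @i4  | no-port BR/BR
3. beq.BR;or.ALU @i5/i6  | 2-wide
4. and.ALU @i7  | RAW r4
5. sub.ALU @i8  | WAW r3
6. mulh.MUL;sll.ALU @i9/i10  | 2-wide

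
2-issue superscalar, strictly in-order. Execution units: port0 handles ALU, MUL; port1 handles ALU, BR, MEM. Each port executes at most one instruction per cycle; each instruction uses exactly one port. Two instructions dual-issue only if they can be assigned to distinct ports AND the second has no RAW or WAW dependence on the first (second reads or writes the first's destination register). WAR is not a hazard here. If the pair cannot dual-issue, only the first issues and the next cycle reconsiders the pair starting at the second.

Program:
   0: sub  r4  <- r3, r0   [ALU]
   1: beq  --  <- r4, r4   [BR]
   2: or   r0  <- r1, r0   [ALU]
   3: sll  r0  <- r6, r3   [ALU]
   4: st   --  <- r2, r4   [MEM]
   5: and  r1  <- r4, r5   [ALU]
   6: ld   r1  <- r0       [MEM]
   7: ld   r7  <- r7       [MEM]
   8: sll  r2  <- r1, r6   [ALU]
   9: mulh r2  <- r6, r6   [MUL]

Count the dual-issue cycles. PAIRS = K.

[0] i0  sub  -- RAW r4
[1] i1/i2  beq+or  -- 2-wide
[2] i3/i4  sll+st  -- 2-wide
[3] i5  and  -- WAW r1
[4] i6  ld  -- no-port MEM/MEM
[5] i7/i8  ld+sll  -- 2-wide
[6] i9  mulh  -- tail

PAIRS = 3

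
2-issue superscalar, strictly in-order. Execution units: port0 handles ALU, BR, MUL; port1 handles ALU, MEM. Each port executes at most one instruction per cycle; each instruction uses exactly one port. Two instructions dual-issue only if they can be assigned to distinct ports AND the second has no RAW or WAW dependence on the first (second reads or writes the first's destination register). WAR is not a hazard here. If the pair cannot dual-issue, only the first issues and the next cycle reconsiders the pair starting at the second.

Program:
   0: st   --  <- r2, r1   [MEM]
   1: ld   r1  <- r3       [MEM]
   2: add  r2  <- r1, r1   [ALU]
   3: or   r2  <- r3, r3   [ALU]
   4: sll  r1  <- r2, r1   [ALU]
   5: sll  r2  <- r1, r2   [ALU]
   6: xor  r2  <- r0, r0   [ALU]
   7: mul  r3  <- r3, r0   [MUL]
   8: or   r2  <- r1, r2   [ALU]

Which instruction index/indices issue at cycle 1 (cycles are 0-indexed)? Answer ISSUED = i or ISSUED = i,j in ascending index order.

t=0 i0:st ; no-port MEM/MEM
t=1 i1:ld ; RAW r1
t=2 i2:add ; WAW r2
t=3 i3:or ; RAW r2
t=4 i4:sll ; RAW r1
t=5 i5:sll ; WAW r2
t=6 i6&i7:xor/mul ; 2-wide
t=7 i8:or ; tail

ISSUED = 1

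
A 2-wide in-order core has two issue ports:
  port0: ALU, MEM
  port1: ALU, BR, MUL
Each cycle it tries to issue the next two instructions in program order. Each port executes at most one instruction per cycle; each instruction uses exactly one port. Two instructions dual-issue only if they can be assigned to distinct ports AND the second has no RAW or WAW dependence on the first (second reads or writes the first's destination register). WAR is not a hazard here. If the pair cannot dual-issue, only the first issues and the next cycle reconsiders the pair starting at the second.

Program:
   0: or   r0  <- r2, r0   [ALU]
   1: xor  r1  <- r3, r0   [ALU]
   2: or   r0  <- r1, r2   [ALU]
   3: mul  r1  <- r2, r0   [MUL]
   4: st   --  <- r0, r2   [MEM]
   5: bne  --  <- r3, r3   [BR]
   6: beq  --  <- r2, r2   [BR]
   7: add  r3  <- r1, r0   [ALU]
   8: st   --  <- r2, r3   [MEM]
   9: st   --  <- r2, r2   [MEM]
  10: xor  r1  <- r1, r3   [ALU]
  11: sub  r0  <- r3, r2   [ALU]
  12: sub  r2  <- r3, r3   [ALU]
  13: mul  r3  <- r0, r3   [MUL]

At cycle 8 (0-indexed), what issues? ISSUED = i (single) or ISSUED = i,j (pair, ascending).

ISSUED = 11,12

[0] i0  or  -- RAW r0
[1] i1  xor  -- RAW r1
[2] i2  or  -- RAW r0
[3] i3+i4  mul;st  -- pair
[4] i5  bne  -- no-port BR/BR
[5] i6+i7  beq;add  -- pair
[6] i8  st  -- no-port MEM/MEM
[7] i9+i10  st;xor  -- pair
[8] i11+i12  sub;sub  -- pair
[9] i13  mul  -- tail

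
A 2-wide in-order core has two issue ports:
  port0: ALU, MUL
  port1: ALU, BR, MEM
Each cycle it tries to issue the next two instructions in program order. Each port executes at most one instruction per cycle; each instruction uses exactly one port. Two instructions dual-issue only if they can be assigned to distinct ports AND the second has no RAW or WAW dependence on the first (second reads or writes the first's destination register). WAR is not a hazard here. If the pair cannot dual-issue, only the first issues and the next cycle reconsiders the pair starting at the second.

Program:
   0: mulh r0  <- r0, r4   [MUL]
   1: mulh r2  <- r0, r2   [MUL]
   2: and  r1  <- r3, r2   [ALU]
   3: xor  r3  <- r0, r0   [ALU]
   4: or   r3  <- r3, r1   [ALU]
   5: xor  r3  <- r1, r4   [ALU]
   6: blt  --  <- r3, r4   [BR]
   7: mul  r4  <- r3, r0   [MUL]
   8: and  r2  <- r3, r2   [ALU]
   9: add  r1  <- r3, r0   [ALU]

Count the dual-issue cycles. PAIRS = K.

#0 head=0: mulh i0 no-port MUL/MUL
#1 head=1: mulh i1 RAW r2
#2 head=2: and+xor i2,i3 2-wide
#3 head=4: or i4 WAW r3
#4 head=5: xor i5 RAW r3
#5 head=6: blt+mul i6,i7 2-wide
#6 head=8: and+add i8,i9 2-wide

PAIRS = 3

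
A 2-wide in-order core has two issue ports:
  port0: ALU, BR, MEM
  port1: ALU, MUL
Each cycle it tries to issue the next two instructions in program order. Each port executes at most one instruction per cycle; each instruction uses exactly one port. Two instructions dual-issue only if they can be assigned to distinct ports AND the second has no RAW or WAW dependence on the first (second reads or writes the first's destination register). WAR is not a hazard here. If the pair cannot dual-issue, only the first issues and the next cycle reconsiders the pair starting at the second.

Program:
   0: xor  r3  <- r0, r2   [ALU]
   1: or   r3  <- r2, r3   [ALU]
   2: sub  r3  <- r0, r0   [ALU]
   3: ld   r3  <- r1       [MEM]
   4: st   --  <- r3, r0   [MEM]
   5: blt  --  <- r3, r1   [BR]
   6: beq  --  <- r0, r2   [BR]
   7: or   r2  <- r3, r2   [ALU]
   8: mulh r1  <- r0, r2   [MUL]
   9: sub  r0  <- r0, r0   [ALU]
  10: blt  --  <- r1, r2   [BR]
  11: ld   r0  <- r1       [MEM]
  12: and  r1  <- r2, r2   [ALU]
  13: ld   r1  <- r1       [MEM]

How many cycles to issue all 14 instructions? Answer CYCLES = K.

CYCLES = 11

[0] i0  xor  -- RAW+WAW r3
[1] i1  or  -- WAW r3
[2] i2  sub  -- WAW r3
[3] i3  ld  -- no-port MEM/MEM
[4] i4  st  -- no-port MEM/BR
[5] i5  blt  -- no-port BR/BR
[6] i6&i7  beq or  -- dual
[7] i8&i9  mulh sub  -- dual
[8] i10  blt  -- no-port BR/MEM
[9] i11&i12  ld and  -- dual
[10] i13  ld  -- tail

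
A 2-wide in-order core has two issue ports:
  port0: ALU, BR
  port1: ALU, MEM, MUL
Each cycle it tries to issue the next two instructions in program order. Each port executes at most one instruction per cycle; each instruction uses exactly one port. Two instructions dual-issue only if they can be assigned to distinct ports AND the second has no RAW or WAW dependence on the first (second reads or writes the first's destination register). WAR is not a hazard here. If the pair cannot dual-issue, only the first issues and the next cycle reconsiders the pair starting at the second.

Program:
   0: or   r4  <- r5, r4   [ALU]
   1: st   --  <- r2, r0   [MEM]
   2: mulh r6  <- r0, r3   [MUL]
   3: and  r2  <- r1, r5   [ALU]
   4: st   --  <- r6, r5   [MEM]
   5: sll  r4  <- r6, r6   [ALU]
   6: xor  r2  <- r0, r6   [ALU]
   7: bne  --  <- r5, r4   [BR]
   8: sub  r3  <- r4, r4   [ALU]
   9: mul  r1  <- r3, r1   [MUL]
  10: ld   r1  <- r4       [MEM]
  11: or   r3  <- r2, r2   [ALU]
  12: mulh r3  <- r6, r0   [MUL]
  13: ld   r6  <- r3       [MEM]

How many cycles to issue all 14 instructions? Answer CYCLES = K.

0. or.ALU st.MEM @i0,i1  | pair
1. mulh.MUL and.ALU @i2,i3  | pair
2. st.MEM sll.ALU @i4,i5  | pair
3. xor.ALU bne.BR @i6,i7  | pair
4. sub.ALU @i8  | RAW r3
5. mul.MUL @i9  | no-port MUL/MEM
6. ld.MEM or.ALU @i10,i11  | pair
7. mulh.MUL @i12  | no-port MUL/MEM
8. ld.MEM @i13  | tail

CYCLES = 9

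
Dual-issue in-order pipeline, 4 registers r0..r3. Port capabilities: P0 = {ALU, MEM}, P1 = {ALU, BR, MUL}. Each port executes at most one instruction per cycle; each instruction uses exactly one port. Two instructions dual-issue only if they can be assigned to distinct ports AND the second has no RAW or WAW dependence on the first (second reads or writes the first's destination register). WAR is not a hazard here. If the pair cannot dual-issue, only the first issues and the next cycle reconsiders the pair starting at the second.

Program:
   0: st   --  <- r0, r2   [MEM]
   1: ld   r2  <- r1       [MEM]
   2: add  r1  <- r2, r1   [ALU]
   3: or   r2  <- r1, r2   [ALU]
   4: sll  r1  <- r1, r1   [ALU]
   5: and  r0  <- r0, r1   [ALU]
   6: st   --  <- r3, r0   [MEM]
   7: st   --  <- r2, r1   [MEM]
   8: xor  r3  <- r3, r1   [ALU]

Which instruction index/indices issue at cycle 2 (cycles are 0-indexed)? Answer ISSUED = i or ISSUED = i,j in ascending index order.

ISSUED = 2

c0: i0 st  no-port MEM/MEM
c1: i1 ld  RAW r2
c2: i2 add  RAW r1
c3: i3/i4 or sll  pair
c4: i5 and  RAW r0
c5: i6 st  no-port MEM/MEM
c6: i7/i8 st xor  pair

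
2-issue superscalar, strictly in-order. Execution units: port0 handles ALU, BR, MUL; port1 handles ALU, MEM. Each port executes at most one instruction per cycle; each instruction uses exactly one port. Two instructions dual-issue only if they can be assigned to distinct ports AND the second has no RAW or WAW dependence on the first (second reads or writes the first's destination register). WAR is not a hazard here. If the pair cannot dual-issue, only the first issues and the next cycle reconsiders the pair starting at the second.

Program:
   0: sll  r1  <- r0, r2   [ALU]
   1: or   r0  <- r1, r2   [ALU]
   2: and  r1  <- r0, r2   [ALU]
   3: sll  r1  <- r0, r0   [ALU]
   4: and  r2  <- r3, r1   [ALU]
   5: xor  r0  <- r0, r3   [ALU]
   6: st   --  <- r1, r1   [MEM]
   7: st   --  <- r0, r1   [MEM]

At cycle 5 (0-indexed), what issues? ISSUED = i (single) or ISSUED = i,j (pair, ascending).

ISSUED = 6

  cy0 -> i0 (sll) RAW r1
  cy1 -> i1 (or) RAW r0
  cy2 -> i2 (and) WAW r1
  cy3 -> i3 (sll) RAW r1
  cy4 -> i4&i5 (and xor) 2-wide
  cy5 -> i6 (st) no-port MEM/MEM
  cy6 -> i7 (st) tail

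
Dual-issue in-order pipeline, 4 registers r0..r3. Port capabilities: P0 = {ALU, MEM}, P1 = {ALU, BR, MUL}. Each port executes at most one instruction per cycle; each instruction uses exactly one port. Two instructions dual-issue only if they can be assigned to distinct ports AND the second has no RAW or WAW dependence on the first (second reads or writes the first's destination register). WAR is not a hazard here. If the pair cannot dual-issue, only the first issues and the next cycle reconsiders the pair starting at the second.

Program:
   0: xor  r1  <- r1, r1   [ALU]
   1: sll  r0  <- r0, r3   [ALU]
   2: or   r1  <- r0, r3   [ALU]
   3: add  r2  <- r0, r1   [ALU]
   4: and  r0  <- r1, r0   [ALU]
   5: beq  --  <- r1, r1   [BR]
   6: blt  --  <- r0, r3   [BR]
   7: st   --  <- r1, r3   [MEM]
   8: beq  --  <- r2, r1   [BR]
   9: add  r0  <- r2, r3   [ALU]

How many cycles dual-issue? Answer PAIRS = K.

[0] i0,i1  xor;sll  -- 2-wide
[1] i2  or  -- RAW r1
[2] i3,i4  add;and  -- 2-wide
[3] i5  beq  -- no-port BR/BR
[4] i6,i7  blt;st  -- 2-wide
[5] i8,i9  beq;add  -- 2-wide

PAIRS = 4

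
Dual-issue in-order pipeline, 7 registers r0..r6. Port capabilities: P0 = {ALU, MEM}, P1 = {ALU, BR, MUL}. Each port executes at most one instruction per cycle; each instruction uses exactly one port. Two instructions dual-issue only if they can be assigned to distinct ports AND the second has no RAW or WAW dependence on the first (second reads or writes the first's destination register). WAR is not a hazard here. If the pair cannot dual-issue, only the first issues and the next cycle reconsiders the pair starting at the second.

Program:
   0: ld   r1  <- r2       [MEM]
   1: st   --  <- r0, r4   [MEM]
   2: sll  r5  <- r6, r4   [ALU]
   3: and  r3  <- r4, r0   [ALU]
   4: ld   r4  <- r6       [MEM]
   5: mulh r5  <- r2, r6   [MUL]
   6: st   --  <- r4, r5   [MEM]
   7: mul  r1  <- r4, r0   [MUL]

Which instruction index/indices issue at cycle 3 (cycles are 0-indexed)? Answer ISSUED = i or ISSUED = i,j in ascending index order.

ISSUED = 5

#0 head=0: ld i0 no-port MEM/MEM
#1 head=1: st;sll i1+i2 2-wide
#2 head=3: and;ld i3+i4 2-wide
#3 head=5: mulh i5 RAW r5
#4 head=6: st;mul i6+i7 2-wide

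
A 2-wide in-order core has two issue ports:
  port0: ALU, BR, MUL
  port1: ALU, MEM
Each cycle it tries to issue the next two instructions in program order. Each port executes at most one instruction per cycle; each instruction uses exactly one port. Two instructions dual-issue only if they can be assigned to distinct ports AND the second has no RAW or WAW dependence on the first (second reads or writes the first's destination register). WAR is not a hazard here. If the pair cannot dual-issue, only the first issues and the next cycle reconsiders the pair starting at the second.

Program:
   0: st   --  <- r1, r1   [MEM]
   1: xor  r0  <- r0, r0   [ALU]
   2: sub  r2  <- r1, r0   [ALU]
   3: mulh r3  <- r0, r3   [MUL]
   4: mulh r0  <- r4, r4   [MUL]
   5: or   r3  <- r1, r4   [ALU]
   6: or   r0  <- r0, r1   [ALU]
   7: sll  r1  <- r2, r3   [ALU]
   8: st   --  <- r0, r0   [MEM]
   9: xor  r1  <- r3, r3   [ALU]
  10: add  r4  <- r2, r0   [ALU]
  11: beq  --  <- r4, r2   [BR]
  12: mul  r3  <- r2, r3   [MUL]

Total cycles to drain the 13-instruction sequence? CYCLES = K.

t=0 i0/i1:st.MEM+xor.ALU ; 2-wide
t=1 i2/i3:sub.ALU+mulh.MUL ; 2-wide
t=2 i4/i5:mulh.MUL+or.ALU ; 2-wide
t=3 i6/i7:or.ALU+sll.ALU ; 2-wide
t=4 i8/i9:st.MEM+xor.ALU ; 2-wide
t=5 i10:add.ALU ; RAW r4
t=6 i11:beq.BR ; no-port BR/MUL
t=7 i12:mul.MUL ; tail

CYCLES = 8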